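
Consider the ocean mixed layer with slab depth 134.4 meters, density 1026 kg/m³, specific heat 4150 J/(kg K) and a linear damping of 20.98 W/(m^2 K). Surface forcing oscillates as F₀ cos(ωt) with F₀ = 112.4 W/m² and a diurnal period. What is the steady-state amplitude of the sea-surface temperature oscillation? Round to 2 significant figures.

0.0027 K

Areal heat capacity C = ρ c_p D = 1026 × 4150 × 134.4 = 5.72×10^8 J/(m^2 K).
Angular frequency ω = 2π / T = 2π / 86400 s = 7.27×10^-5 s⁻¹.
√((Cω)² + λ²) = √((41600)² + 20.98²) = 41600 W/(m²·K).
Amplitude A = F₀ / √((Cω)²+λ²) = 112.4 / 41600 = 0.00270 K.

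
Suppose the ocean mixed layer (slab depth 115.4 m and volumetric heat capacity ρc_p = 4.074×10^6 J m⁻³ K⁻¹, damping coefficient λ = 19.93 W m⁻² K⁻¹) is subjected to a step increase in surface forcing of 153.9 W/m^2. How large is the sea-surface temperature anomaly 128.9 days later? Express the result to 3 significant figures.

Areal heat capacity C = ρc_p × D = 4.074×10^6 × 115.4 = 4.70×10^8 J/(m²·K).
τ = C / λ = 4.70×10^8 / 19.93 = 2.36×10^7 s.
Equilibrium anomaly ΔT_eq = F / λ = 153.9 / 19.93 = 7.72 K.
t = 128.9 days = 1.11×10^7 s, so t/τ = 0.472.
ΔT(t) = ΔT_eq (1 − e^(−t/τ)) = 7.72 × (1 − e^−0.472) = 2.91 K.

2.91 K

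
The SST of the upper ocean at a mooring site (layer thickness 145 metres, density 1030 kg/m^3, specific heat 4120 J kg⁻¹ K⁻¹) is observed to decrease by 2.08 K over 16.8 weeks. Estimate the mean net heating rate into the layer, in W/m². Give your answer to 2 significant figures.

-130

Areal heat capacity C = ρ c_p D = 1030 × 4120 × 145 = 6.15×10^8 J/(m^2 K).
Required heat per unit area: Q = C ΔT = 6.15×10^8 × -2.08 = -1.28×10^9 J/m².
Flux F = Q / Δt = -1.28×10^9 / 1.02×10^7 s = -126 W/m².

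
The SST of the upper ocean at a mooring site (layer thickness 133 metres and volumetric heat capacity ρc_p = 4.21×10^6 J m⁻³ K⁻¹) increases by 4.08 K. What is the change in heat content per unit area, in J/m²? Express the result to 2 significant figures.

2.3×10^9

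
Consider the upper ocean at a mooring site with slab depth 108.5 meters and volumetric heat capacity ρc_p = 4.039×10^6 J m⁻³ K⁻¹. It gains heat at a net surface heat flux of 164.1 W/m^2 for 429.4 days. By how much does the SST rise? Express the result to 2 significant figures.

14 K

Areal heat capacity C = ρc_p × D = 4.039×10^6 × 108.5 = 4.38×10^8 J m⁻² K⁻¹.
Net heat input Q = F Δt = 164.1 × (429.4 days × 86400 s/day) = 6.09×10^9 J/m².
ΔT = Q / C = 6.09×10^9 / 4.38×10^8 = 13.9 K.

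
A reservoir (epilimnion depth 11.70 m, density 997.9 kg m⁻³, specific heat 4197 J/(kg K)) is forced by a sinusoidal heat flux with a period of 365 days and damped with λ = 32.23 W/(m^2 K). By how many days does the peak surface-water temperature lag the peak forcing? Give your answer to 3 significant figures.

17.1 days

Areal heat capacity C = ρ c_p D = 997.9 × 4197 × 11.70 = 4.90×10^7 J/(m^2 K).
ω = 2π / 3.15×10^7 s = 1.99×10^-7 s⁻¹.
Phase lag φ = arctan(Cω/λ) = arctan(9.76/32.23) = 0.294 rad.
Time lag = φ / ω = 0.294 / 1.99×10^-7 = 1.48×10^6 s = 17.1 days.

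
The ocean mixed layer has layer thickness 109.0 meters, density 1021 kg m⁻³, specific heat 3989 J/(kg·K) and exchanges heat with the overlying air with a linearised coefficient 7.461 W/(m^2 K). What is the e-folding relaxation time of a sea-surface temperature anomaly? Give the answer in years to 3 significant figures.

Areal heat capacity C = ρ c_p D = 1021 × 3989 × 109.0 = 4.44×10^8 J/(m^2 K).
Relaxation time τ = C / λ = 4.44×10^8 / 7.461 = 5.95×10^7 s.
In years: 5.95×10^7 s / (3.156×10^7 s/year) = 1.89 years.

1.89 years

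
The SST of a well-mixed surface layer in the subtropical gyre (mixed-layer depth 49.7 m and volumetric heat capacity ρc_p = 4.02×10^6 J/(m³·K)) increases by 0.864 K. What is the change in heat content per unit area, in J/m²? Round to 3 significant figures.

1.73×10^8

Areal heat capacity C = ρc_p × D = 4.02×10^6 × 49.7 = 2.00×10^8 J/(m²·K).
ΔQ = C ΔT = 2.00×10^8 × 0.864 = 1.73×10^8 J/m².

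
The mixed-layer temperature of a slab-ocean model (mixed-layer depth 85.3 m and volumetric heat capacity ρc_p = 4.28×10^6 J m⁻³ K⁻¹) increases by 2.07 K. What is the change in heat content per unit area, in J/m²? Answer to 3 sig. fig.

Areal heat capacity C = ρc_p × D = 4.28×10^6 × 85.3 = 3.65×10^8 J/(m^2 K).
ΔQ = C ΔT = 3.65×10^8 × 2.07 = 7.56×10^8 J/m².

7.56×10^8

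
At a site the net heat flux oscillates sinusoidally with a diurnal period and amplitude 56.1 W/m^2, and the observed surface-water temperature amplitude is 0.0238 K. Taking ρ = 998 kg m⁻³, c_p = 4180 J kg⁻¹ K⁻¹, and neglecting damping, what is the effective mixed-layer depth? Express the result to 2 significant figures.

ω = 2π / 86400 s = 7.27×10^-5 s⁻¹.
Required C = F₀ / (A ω) = 56.1 / (0.0238 × 7.27×10^-5) = 3.24×10^7 J/(m²·K).
D = C / (ρ c_p) = 3.24×10^7 / (998 × 4180) = 7.77 m.

7.8 m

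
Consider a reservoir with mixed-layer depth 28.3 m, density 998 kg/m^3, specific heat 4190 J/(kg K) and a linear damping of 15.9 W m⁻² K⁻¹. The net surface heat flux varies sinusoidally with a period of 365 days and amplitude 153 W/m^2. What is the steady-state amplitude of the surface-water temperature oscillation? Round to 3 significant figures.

5.38 K

Areal heat capacity C = ρ c_p D = 998 × 4190 × 28.3 = 1.18×10^8 J/(m^2 K).
Angular frequency ω = 2π / T = 2π / 3.15×10^7 s = 1.99×10^-7 s⁻¹.
√((Cω)² + λ²) = √((23.6)² + 15.9²) = 28.4 W/(m²·K).
Amplitude A = F₀ / √((Cω)²+λ²) = 153 / 28.4 = 5.38 K.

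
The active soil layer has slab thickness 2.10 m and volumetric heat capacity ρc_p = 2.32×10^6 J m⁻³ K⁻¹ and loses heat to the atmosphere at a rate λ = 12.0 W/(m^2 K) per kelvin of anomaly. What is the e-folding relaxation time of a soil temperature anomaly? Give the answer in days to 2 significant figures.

4.7 days

Areal heat capacity C = ρc_p × D = 2.32×10^6 × 2.10 = 4.87×10^6 J m⁻² K⁻¹.
Relaxation time τ = C / λ = 4.87×10^6 / 12.0 = 4.06×10^5 s.
In days: 4.06×10^5 s / (86400 s/day) = 4.70 days.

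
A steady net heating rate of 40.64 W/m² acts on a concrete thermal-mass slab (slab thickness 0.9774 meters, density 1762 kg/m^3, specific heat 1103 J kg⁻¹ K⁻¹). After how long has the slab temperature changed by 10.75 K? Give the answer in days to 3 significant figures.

5.82 days

Areal heat capacity C = ρ c_p D = 1762 × 1103 × 0.9774 = 1.90×10^6 J m⁻² K⁻¹.
Time required: Δt = C ΔT / F = 1.90×10^6 × 10.75 / 40.64 = 5.02×10^5 s.
In days: 5.02×10^5 s / (86400 s/day) = 5.82 days.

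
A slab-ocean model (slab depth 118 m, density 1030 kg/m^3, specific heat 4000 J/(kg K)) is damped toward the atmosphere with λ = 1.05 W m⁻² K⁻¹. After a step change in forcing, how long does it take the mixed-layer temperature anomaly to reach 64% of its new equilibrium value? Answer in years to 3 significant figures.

Areal heat capacity C = ρ c_p D = 1030 × 4000 × 118 = 4.86×10^8 J m⁻² K⁻¹.
τ = C / λ = 4.86×10^8 / 1.05 = 4.63×10^8 s.
Fraction reached: 1 − e^(−t/τ) = 0.64 ⇒ t = −τ ln(1 − 0.64) = τ × 1.02.
t = 4.73×10^8 s = 15.0 years.

15.0 years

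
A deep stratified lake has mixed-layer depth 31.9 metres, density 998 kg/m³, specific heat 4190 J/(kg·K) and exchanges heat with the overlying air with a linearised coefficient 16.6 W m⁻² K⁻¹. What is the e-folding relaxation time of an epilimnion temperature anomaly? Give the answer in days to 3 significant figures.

93.0 days

Areal heat capacity C = ρ c_p D = 998 × 4190 × 31.9 = 1.33×10^8 J/(m²·K).
Relaxation time τ = C / λ = 1.33×10^8 / 16.6 = 8.04×10^6 s.
In days: 8.04×10^6 s / (86400 s/day) = 93.0 days.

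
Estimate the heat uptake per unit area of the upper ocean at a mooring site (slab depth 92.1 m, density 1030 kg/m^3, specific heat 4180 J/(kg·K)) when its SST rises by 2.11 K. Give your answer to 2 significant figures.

8.4×10^8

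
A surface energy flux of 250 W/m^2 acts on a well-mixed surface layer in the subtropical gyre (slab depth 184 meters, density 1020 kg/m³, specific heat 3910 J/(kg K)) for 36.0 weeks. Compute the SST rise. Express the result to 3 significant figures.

7.42 K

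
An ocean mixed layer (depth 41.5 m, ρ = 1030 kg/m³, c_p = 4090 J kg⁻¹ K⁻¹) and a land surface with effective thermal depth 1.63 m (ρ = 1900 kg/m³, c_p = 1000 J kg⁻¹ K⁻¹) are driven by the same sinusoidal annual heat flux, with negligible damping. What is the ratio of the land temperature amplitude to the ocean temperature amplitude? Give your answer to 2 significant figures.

56

C_ocean = 1030 × 4090 × 41.5 = 1.75×10^8 J/(m²·K).
C_land = 1900 × 1000 × 1.63 = 3.10×10^6 J/(m²·K).
Undamped amplitude ∝ 1/C, so A_land/A_ocean = C_ocean/C_land = 56.5.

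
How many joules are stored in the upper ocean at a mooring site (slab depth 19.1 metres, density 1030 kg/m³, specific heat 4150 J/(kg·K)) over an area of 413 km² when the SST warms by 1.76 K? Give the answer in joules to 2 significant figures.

5.9×10^16 J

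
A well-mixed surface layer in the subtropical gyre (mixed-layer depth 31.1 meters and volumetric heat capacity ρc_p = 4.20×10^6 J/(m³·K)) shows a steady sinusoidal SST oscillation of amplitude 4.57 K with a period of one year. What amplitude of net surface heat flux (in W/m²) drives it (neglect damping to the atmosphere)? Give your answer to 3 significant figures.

119

Areal heat capacity C = ρc_p × D = 4.20×10^6 × 31.1 = 1.31×10^8 J/(m^2 K).
ω = 2π / 3.15×10^7 s = 1.99×10^-7 s⁻¹.
Cω = 1.31×10^8 × 1.99×10^-7 = 26.0 W/(m²·K).
F₀ = A × Cω = 4.57 × 26.0 = 119 W/m².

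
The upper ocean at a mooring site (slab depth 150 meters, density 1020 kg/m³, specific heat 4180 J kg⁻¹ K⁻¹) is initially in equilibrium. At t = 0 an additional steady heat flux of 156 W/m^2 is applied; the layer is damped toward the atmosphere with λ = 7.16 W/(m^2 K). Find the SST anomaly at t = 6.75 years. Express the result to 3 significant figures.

19.8 K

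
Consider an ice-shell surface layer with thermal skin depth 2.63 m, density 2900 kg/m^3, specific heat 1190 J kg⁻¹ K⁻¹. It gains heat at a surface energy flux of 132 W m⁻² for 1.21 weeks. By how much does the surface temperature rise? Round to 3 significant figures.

Areal heat capacity C = ρ c_p D = 2900 × 1190 × 2.63 = 9.08×10^6 J/(m²·K).
Net heat input Q = F Δt = 132 × (1.21 weeks × 6.048×10^5 s/week) = 9.66×10^7 J/m².
ΔT = Q / C = 9.66×10^7 / 9.08×10^6 = 10.6 K.

10.6 K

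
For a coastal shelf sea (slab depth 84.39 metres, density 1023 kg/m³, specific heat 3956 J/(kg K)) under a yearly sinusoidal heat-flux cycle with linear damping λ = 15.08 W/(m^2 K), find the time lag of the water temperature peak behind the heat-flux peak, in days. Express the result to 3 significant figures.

Areal heat capacity C = ρ c_p D = 1023 × 3956 × 84.39 = 3.42×10^8 J m⁻² K⁻¹.
ω = 2π / 3.15×10^7 s = 1.99×10^-7 s⁻¹.
Phase lag φ = arctan(Cω/λ) = arctan(68.0/15.08) = 1.35 rad.
Time lag = φ / ω = 1.35 / 1.99×10^-7 = 6.79×10^6 s = 78.6 days.

78.6 days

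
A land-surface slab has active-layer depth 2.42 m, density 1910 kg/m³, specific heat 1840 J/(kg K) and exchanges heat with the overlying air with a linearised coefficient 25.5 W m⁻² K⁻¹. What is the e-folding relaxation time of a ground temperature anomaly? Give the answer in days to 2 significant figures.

Areal heat capacity C = ρ c_p D = 1910 × 1840 × 2.42 = 8.50×10^6 J/(m²·K).
Relaxation time τ = C / λ = 8.50×10^6 / 25.5 = 3.34×10^5 s.
In days: 3.34×10^5 s / (86400 s/day) = 3.86 days.

3.9 days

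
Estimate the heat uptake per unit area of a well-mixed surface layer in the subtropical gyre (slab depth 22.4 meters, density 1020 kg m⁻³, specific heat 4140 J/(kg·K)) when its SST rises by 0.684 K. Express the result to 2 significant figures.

6.5×10^7

Areal heat capacity C = ρ c_p D = 1020 × 4140 × 22.4 = 9.46×10^7 J/(m^2 K).
ΔQ = C ΔT = 9.46×10^7 × 0.684 = 6.47×10^7 J/m².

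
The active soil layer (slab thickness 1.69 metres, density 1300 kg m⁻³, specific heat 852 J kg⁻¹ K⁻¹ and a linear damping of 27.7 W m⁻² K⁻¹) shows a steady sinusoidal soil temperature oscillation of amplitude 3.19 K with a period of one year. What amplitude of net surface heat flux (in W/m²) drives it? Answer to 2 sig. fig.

88

Areal heat capacity C = ρ c_p D = 1300 × 852 × 1.69 = 1.87×10^6 J/(m^2 K).
ω = 2π / 3.15×10^7 s = 1.99×10^-7 s⁻¹.
√((Cω)² + λ²) = √((0.373)² + 27.7²) = 27.7 W/(m²·K).
F₀ = A × √((Cω)²+λ²) = 3.19 × 27.7 = 88.4 W/m².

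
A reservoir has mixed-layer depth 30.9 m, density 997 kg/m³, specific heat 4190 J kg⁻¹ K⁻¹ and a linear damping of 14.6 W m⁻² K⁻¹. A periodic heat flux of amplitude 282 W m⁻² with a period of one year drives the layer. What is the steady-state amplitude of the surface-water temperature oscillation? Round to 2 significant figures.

Areal heat capacity C = ρ c_p D = 997 × 4190 × 30.9 = 1.29×10^8 J/(m²·K).
Angular frequency ω = 2π / T = 2π / 3.15×10^7 s = 1.99×10^-7 s⁻¹.
√((Cω)² + λ²) = √((25.7)² + 14.6²) = 29.6 W/(m²·K).
Amplitude A = F₀ / √((Cω)²+λ²) = 282 / 29.6 = 9.54 K.

9.5 K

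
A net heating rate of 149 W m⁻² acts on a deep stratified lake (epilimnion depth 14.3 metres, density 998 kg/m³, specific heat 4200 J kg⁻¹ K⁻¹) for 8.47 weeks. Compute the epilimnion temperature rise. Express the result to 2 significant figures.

13 K

Areal heat capacity C = ρ c_p D = 998 × 4200 × 14.3 = 5.99×10^7 J/(m^2 K).
Net heat input Q = F Δt = 149 × (8.47 weeks × 6.048×10^5 s/week) = 7.63×10^8 J/m².
ΔT = Q / C = 7.63×10^8 / 5.99×10^7 = 12.7 K.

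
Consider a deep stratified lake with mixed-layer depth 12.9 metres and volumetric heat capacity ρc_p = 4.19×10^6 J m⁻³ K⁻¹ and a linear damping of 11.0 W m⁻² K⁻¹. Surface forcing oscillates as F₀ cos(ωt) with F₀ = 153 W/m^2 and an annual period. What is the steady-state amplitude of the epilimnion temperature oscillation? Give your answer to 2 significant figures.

Areal heat capacity C = ρc_p × D = 4.19×10^6 × 12.9 = 5.41×10^7 J/(m²·K).
Angular frequency ω = 2π / T = 2π / 3.15×10^7 s = 1.99×10^-7 s⁻¹.
√((Cω)² + λ²) = √((10.8)² + 11.0²) = 15.4 W/(m²·K).
Amplitude A = F₀ / √((Cω)²+λ²) = 153 / 15.4 = 9.94 K.

9.9 K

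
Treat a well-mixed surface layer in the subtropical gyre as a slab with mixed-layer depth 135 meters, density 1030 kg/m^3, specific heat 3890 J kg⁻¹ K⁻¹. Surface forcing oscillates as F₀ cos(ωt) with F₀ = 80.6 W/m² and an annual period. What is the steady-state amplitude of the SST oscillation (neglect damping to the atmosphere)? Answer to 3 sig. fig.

Areal heat capacity C = ρ c_p D = 1030 × 3890 × 135 = 5.41×10^8 J/(m²·K).
Angular frequency ω = 2π / T = 2π / 3.15×10^7 s = 1.99×10^-7 s⁻¹.
Cω = 5.41×10^8 × 1.99×10^-7 = 108 W/(m²·K).
Amplitude A = F₀ / (Cω) = 80.6 / 108 = 0.748 K.

0.748 K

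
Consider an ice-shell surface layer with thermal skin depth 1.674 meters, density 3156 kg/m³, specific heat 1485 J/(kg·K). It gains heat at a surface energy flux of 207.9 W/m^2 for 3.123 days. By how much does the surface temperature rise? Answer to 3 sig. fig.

7.15 K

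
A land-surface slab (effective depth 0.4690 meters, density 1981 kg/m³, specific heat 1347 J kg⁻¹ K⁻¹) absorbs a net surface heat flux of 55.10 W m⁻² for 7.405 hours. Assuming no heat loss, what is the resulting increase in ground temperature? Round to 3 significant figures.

Areal heat capacity C = ρ c_p D = 1981 × 1347 × 0.4690 = 1.25×10^6 J/(m^2 K).
Net heat input Q = F Δt = 55.10 × (7.405 hours × 3600 s/hour) = 1.47×10^6 J/m².
ΔT = Q / C = 1.47×10^6 / 1.25×10^6 = 1.17 K.

1.17 K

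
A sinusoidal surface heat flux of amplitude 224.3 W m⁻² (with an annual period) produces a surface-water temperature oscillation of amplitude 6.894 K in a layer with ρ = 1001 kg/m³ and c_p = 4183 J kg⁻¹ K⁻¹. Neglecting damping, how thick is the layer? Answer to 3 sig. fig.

39.0 m

ω = 2π / 3.15×10^7 s = 1.99×10^-7 s⁻¹.
Required C = F₀ / (A ω) = 224.3 / (6.894 × 1.99×10^-7) = 1.63×10^8 J/(m²·K).
D = C / (ρ c_p) = 1.63×10^8 / (1001 × 4183) = 39.0 m.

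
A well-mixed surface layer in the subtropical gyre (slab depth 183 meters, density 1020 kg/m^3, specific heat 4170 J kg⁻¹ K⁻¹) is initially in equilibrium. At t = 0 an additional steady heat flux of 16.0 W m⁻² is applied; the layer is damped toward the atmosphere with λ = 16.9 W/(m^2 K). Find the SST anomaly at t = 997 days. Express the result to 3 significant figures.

0.801 K

Areal heat capacity C = ρ c_p D = 1020 × 4170 × 183 = 7.78×10^8 J m⁻² K⁻¹.
τ = C / λ = 7.78×10^8 / 16.9 = 4.61×10^7 s.
Equilibrium anomaly ΔT_eq = F / λ = 16.0 / 16.9 = 0.947 K.
t = 997 days = 8.61×10^7 s, so t/τ = 1.87.
ΔT(t) = ΔT_eq (1 − e^(−t/τ)) = 0.947 × (1 − e^−1.87) = 0.801 K.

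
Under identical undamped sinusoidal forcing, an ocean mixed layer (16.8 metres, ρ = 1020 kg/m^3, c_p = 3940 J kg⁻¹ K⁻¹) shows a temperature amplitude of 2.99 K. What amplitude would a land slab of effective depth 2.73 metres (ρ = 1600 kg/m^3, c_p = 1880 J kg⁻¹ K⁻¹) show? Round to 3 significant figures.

C_ocean = 6.75×10^7 J/(m²·K); C_land = 8.21×10^6 J/(m²·K).
A ∝ 1/C ⇒ A_land = A_ocean × C_ocean/C_land = 2.99 × 8.22 = 24.6 K.

24.6 K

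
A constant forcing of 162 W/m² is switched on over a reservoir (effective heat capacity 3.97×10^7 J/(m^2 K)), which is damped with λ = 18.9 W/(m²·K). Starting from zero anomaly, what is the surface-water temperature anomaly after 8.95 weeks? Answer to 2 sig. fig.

Areal heat capacity C = 3.97×10^7 J/(m^2 K) (given).
τ = C / λ = 3.97×10^7 / 18.9 = 2.10×10^6 s.
Equilibrium anomaly ΔT_eq = F / λ = 162 / 18.9 = 8.57 K.
t = 8.95 weeks = 5.41×10^6 s, so t/τ = 2.58.
ΔT(t) = ΔT_eq (1 − e^(−t/τ)) = 8.57 × (1 − e^−2.58) = 7.92 K.

7.9 K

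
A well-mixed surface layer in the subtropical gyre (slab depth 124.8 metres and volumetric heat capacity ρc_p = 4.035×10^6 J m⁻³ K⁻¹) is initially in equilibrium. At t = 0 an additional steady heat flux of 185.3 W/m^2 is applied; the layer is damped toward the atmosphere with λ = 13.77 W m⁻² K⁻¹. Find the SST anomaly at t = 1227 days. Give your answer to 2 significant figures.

13 K

Areal heat capacity C = ρc_p × D = 4.035×10^6 × 124.8 = 5.04×10^8 J/(m^2 K).
τ = C / λ = 5.04×10^8 / 13.77 = 3.66×10^7 s.
Equilibrium anomaly ΔT_eq = F / λ = 185.3 / 13.77 = 13.5 K.
t = 1227 days = 1.06×10^8 s, so t/τ = 2.90.
ΔT(t) = ΔT_eq (1 − e^(−t/τ)) = 13.5 × (1 − e^−2.90) = 12.7 K.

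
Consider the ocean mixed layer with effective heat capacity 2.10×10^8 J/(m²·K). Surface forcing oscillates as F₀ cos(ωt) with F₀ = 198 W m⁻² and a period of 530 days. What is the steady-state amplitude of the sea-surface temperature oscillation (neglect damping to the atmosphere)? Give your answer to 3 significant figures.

Areal heat capacity C = 2.10×10^8 J/(m²·K) (given).
Angular frequency ω = 2π / T = 2π / 4.58×10^7 s = 1.37×10^-7 s⁻¹.
Cω = 2.10×10^8 × 1.37×10^-7 = 28.8 W/(m²·K).
Amplitude A = F₀ / (Cω) = 198 / 28.8 = 6.87 K.

6.87 K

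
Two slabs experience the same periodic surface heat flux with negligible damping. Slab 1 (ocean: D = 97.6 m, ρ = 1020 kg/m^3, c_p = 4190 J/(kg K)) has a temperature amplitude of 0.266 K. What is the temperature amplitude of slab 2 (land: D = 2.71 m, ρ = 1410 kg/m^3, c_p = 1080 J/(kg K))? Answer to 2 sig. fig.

27 K

C_ocean = 4.17×10^8 J/(m²·K); C_land = 4.13×10^6 J/(m²·K).
A ∝ 1/C ⇒ A_land = A_ocean × C_ocean/C_land = 0.266 × 101 = 26.9 K.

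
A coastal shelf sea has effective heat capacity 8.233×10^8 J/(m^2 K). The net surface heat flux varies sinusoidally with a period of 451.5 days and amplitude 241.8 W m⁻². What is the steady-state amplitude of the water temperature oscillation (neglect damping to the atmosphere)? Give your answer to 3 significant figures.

Areal heat capacity C = 8.233×10^8 J/(m^2 K) (given).
Angular frequency ω = 2π / T = 2π / 3.90×10^7 s = 1.61×10^-7 s⁻¹.
Cω = 8.23×10^8 × 1.61×10^-7 = 133 W/(m²·K).
Amplitude A = F₀ / (Cω) = 241.8 / 133 = 1.82 K.

1.82 K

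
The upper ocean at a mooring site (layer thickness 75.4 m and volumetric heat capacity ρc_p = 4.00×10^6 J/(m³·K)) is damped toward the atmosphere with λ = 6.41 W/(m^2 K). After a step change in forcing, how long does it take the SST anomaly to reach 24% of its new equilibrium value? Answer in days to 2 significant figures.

150 days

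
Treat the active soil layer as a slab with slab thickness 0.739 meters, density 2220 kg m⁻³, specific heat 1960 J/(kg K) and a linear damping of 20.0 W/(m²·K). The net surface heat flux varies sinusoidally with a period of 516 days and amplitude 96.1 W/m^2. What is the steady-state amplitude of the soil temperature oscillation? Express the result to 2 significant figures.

4.8 K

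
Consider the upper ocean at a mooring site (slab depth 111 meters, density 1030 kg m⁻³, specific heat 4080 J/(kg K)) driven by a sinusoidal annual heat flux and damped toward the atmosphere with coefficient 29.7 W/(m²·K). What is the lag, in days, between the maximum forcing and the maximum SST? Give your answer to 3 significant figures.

73.3 days

Areal heat capacity C = ρ c_p D = 1030 × 4080 × 111 = 4.66×10^8 J/(m²·K).
ω = 2π / 3.15×10^7 s = 1.99×10^-7 s⁻¹.
Phase lag φ = arctan(Cω/λ) = arctan(92.9/29.7) = 1.26 rad.
Time lag = φ / ω = 1.26 / 1.99×10^-7 = 6.33×10^6 s = 73.3 days.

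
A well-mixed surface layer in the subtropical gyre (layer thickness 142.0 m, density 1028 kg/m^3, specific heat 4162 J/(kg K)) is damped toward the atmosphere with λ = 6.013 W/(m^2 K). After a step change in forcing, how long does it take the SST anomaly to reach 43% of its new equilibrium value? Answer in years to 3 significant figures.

Areal heat capacity C = ρ c_p D = 1028 × 4162 × 142.0 = 6.08×10^8 J/(m²·K).
τ = C / λ = 6.08×10^8 / 6.013 = 1.01×10^8 s.
Fraction reached: 1 − e^(−t/τ) = 0.43 ⇒ t = −τ ln(1 − 0.43) = τ × 0.562.
t = 5.68×10^7 s = 1.80 years.

1.80 years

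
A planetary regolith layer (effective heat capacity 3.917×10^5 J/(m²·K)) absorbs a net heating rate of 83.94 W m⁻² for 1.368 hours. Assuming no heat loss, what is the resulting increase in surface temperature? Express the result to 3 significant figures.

Areal heat capacity C = 3.917×10^5 J/(m²·K) (given).
Net heat input Q = F Δt = 83.94 × (1.368 hours × 3600 s/hour) = 4.13×10^5 J/m².
ΔT = Q / C = 4.13×10^5 / 3.92×10^5 = 1.06 K.

1.06 K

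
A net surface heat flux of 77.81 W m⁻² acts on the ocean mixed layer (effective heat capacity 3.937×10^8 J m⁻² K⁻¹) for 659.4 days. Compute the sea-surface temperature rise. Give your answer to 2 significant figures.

11 K

Areal heat capacity C = 3.937×10^8 J m⁻² K⁻¹ (given).
Net heat input Q = F Δt = 77.81 × (659.4 days × 86400 s/day) = 4.43×10^9 J/m².
ΔT = Q / C = 4.43×10^9 / 3.94×10^8 = 11.3 K.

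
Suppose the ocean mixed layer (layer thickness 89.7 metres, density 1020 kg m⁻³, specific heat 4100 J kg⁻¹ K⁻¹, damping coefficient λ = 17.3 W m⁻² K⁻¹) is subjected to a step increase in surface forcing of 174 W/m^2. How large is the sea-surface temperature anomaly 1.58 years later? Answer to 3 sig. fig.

9.05 K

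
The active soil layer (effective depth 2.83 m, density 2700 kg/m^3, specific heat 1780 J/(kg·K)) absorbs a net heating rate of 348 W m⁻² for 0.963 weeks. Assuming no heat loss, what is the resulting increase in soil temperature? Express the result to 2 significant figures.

Areal heat capacity C = ρ c_p D = 2700 × 1780 × 2.83 = 1.36×10^7 J/(m²·K).
Net heat input Q = F Δt = 348 × (0.963 weeks × 6.048×10^5 s/week) = 2.03×10^8 J/m².
ΔT = Q / C = 2.03×10^8 / 1.36×10^7 = 14.9 K.

15 K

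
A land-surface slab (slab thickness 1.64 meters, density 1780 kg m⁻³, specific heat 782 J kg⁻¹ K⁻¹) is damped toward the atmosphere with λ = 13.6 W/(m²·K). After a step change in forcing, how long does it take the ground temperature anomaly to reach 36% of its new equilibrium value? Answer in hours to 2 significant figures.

21 hours

Areal heat capacity C = ρ c_p D = 1780 × 782 × 1.64 = 2.28×10^6 J/(m²·K).
τ = C / λ = 2.28×10^6 / 13.6 = 1.68×10^5 s.
Fraction reached: 1 − e^(−t/τ) = 0.36 ⇒ t = −τ ln(1 − 0.36) = τ × 0.446.
t = 74900 s = 20.8 hours.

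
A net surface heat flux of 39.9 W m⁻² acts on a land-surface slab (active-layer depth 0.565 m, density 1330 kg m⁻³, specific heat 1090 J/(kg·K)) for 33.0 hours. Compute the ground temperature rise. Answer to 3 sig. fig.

5.79 K

Areal heat capacity C = ρ c_p D = 1330 × 1090 × 0.565 = 8.19×10^5 J/(m^2 K).
Net heat input Q = F Δt = 39.9 × (33.0 hours × 3600 s/hour) = 4.74×10^6 J/m².
ΔT = Q / C = 4.74×10^6 / 8.19×10^5 = 5.79 K.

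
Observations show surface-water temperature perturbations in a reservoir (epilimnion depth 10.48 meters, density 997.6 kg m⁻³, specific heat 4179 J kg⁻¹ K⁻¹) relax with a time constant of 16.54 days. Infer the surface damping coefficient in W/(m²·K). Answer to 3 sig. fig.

30.6

Areal heat capacity C = ρ c_p D = 997.6 × 4179 × 10.48 = 4.37×10^7 J m⁻² K⁻¹.
τ = 16.54 days = 1.43×10^6 s.
λ = C / τ = 4.37×10^7 / 1.43×10^6 = 30.6 W/(m²·K).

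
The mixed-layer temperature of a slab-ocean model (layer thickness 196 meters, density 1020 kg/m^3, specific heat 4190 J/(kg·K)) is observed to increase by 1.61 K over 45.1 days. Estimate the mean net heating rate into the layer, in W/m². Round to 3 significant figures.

Areal heat capacity C = ρ c_p D = 1020 × 4190 × 196 = 8.38×10^8 J/(m²·K).
Required heat per unit area: Q = C ΔT = 8.38×10^8 × 1.61 = 1.35×10^9 J/m².
Flux F = Q / Δt = 1.35×10^9 / 3.90×10^6 s = 346 W/m².

346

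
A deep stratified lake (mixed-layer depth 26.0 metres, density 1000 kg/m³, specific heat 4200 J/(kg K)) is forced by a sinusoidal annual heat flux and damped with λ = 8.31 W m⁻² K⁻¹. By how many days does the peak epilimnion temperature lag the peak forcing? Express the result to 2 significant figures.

Areal heat capacity C = ρ c_p D = 1000 × 4200 × 26.0 = 1.09×10^8 J/(m²·K).
ω = 2π / 3.15×10^7 s = 1.99×10^-7 s⁻¹.
Phase lag φ = arctan(Cω/λ) = arctan(21.8/8.31) = 1.21 rad.
Time lag = φ / ω = 1.21 / 1.99×10^-7 = 6.05×10^6 s = 70.1 days.

70 days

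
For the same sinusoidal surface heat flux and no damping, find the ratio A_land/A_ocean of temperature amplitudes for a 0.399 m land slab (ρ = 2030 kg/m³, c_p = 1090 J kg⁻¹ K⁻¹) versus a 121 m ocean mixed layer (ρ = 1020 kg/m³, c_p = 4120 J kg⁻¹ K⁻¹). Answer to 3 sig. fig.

576

C_ocean = 1020 × 4120 × 121 = 5.08×10^8 J/(m²·K).
C_land = 2030 × 1090 × 0.399 = 8.83×10^5 J/(m²·K).
Undamped amplitude ∝ 1/C, so A_land/A_ocean = C_ocean/C_land = 576.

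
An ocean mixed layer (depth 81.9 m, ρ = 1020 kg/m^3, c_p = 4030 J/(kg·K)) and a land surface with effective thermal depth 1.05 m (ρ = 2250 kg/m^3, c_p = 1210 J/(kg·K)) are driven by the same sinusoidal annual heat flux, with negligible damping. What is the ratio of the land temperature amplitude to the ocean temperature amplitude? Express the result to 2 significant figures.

C_ocean = 1020 × 4030 × 81.9 = 3.37×10^8 J/(m²·K).
C_land = 2250 × 1210 × 1.05 = 2.86×10^6 J/(m²·K).
Undamped amplitude ∝ 1/C, so A_land/A_ocean = C_ocean/C_land = 118.

120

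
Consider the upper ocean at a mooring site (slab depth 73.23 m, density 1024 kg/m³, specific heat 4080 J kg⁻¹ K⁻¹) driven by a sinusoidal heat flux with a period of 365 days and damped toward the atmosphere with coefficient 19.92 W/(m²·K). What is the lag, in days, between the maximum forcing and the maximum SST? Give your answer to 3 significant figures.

Areal heat capacity C = ρ c_p D = 1024 × 4080 × 73.23 = 3.06×10^8 J/(m²·K).
ω = 2π / 3.15×10^7 s = 1.99×10^-7 s⁻¹.
Phase lag φ = arctan(Cω/λ) = arctan(61.0/19.92) = 1.25 rad.
Time lag = φ / ω = 1.25 / 1.99×10^-7 = 6.30×10^6 s = 72.9 days.

72.9 days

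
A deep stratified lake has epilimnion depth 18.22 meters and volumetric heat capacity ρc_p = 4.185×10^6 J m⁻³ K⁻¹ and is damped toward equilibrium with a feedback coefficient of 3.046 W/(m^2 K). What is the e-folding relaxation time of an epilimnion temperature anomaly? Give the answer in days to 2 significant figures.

Areal heat capacity C = ρc_p × D = 4.185×10^6 × 18.22 = 7.63×10^7 J/(m^2 K).
Relaxation time τ = C / λ = 7.63×10^7 / 3.046 = 2.50×10^7 s.
In days: 2.50×10^7 s / (86400 s/day) = 290 days.

290 days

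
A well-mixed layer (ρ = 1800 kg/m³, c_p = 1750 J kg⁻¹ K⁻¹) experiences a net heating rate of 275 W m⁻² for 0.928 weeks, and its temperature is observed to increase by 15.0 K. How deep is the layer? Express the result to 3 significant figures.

3.27 m

Heat input Q = F Δt = 275 × 5.61×10^5 s = 1.54×10^8 J/m².
Required areal heat capacity C = Q / ΔT = 1.03×10^7 J/(m²·K).
Depth D = C / (ρ c_p) = 1.03×10^7 / (1800 × 1750) = 3.27 m.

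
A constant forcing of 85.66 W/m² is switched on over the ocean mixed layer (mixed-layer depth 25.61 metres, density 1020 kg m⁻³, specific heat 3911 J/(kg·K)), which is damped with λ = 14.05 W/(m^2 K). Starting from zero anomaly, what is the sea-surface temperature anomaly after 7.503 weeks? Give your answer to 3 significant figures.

Areal heat capacity C = ρ c_p D = 1020 × 3911 × 25.61 = 1.02×10^8 J/(m²·K).
τ = C / λ = 1.02×10^8 / 14.05 = 7.27×10^6 s.
Equilibrium anomaly ΔT_eq = F / λ = 85.66 / 14.05 = 6.10 K.
t = 7.503 weeks = 4.54×10^6 s, so t/τ = 0.624.
ΔT(t) = ΔT_eq (1 − e^(−t/τ)) = 6.10 × (1 − e^−0.624) = 2.83 K.

2.83 K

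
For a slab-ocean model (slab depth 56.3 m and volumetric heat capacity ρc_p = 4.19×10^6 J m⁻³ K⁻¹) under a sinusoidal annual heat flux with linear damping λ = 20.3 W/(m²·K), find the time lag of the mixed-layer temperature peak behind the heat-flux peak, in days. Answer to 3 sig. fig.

67.6 days

Areal heat capacity C = ρc_p × D = 4.19×10^6 × 56.3 = 2.36×10^8 J/(m²·K).
ω = 2π / 3.15×10^7 s = 1.99×10^-7 s⁻¹.
Phase lag φ = arctan(Cω/λ) = arctan(47.0/20.3) = 1.16 rad.
Time lag = φ / ω = 1.16 / 1.99×10^-7 = 5.84×10^6 s = 67.6 days.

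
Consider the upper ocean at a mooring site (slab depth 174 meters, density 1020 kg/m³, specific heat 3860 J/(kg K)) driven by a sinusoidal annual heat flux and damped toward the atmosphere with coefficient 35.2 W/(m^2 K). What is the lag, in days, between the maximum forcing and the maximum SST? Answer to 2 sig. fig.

77 days

Areal heat capacity C = ρ c_p D = 1020 × 3860 × 174 = 6.85×10^8 J/(m²·K).
ω = 2π / 3.15×10^7 s = 1.99×10^-7 s⁻¹.
Phase lag φ = arctan(Cω/λ) = arctan(136/35.2) = 1.32 rad.
Time lag = φ / ω = 1.32 / 1.99×10^-7 = 6.62×10^6 s = 76.6 days.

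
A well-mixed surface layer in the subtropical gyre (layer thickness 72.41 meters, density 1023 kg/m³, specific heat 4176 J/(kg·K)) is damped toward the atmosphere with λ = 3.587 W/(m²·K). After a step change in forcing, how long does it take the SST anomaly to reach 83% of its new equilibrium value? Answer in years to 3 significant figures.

Areal heat capacity C = ρ c_p D = 1023 × 4176 × 72.41 = 3.09×10^8 J/(m^2 K).
τ = C / λ = 3.09×10^8 / 3.587 = 8.62×10^7 s.
Fraction reached: 1 − e^(−t/τ) = 0.83 ⇒ t = −τ ln(1 − 0.83) = τ × 1.77.
t = 1.53×10^8 s = 4.84 years.

4.84 years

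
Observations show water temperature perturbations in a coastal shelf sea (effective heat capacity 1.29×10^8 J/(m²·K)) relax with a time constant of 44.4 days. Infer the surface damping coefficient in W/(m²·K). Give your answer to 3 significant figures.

Areal heat capacity C = 1.29×10^8 J/(m²·K) (given).
τ = 44.4 days = 3.84×10^6 s.
λ = C / τ = 1.29×10^8 / 3.84×10^6 = 33.6 W/(m²·K).

33.6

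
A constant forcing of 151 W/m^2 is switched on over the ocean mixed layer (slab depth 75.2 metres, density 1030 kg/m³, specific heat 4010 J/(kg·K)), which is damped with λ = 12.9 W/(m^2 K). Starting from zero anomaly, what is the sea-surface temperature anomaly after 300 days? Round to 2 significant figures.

Areal heat capacity C = ρ c_p D = 1030 × 4010 × 75.2 = 3.11×10^8 J/(m^2 K).
τ = C / λ = 3.11×10^8 / 12.9 = 2.41×10^7 s.
Equilibrium anomaly ΔT_eq = F / λ = 151 / 12.9 = 11.7 K.
t = 300 days = 2.59×10^7 s, so t/τ = 1.08.
ΔT(t) = ΔT_eq (1 − e^(−t/τ)) = 11.7 × (1 − e^−1.08) = 7.72 K.

7.7 K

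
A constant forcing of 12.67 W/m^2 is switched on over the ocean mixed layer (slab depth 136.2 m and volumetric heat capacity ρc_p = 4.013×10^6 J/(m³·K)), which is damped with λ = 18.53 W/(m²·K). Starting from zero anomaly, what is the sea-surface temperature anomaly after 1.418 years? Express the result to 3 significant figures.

0.534 K

Areal heat capacity C = ρc_p × D = 4.013×10^6 × 136.2 = 5.47×10^8 J/(m²·K).
τ = C / λ = 5.47×10^8 / 18.53 = 2.95×10^7 s.
Equilibrium anomaly ΔT_eq = F / λ = 12.67 / 18.53 = 0.684 K.
t = 1.418 years = 4.47×10^7 s, so t/τ = 1.52.
ΔT(t) = ΔT_eq (1 − e^(−t/τ)) = 0.684 × (1 − e^−1.52) = 0.534 K.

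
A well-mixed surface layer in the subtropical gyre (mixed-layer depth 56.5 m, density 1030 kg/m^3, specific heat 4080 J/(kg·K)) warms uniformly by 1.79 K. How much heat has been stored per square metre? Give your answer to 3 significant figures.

4.25×10^8

Areal heat capacity C = ρ c_p D = 1030 × 4080 × 56.5 = 2.37×10^8 J/(m^2 K).
ΔQ = C ΔT = 2.37×10^8 × 1.79 = 4.25×10^8 J/m².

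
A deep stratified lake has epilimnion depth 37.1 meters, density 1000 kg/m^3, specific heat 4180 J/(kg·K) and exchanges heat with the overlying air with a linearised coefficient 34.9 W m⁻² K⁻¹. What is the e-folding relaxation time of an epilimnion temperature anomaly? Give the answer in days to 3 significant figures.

51.4 days

Areal heat capacity C = ρ c_p D = 1000 × 4180 × 37.1 = 1.55×10^8 J/(m^2 K).
Relaxation time τ = C / λ = 1.55×10^8 / 34.9 = 4.44×10^6 s.
In days: 4.44×10^6 s / (86400 s/day) = 51.4 days.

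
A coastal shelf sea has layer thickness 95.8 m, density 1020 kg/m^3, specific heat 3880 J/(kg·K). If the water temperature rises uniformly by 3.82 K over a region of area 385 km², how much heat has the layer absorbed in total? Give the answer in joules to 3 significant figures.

Areal heat capacity C = ρ c_p D = 1020 × 3880 × 95.8 = 3.79×10^8 J/(m²·K).
Heat per unit area: q = C ΔT = 3.79×10^8 × 3.82 = 1.45×10^9 J/m².
Total heat: Q = q × A = 1.45×10^9 × (385 × 10⁶ m²) = 5.58×10^17 J.

5.58×10^17 J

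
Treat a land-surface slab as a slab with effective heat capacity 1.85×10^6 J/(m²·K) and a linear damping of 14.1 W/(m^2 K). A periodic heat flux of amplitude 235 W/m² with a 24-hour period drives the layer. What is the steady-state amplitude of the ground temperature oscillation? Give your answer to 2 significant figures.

1.7 K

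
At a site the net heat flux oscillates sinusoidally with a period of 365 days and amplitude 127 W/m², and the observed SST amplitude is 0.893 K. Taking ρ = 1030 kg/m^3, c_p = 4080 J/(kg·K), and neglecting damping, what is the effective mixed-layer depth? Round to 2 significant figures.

170 m

ω = 2π / 3.15×10^7 s = 1.99×10^-7 s⁻¹.
Required C = F₀ / (A ω) = 127 / (0.893 × 1.99×10^-7) = 7.14×10^8 J/(m²·K).
D = C / (ρ c_p) = 7.14×10^8 / (1030 × 4080) = 170 m.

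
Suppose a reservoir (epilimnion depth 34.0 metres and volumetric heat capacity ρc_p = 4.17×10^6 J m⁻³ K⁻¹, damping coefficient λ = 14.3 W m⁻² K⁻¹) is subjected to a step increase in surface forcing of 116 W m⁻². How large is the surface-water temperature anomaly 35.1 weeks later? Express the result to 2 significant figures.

Areal heat capacity C = ρc_p × D = 4.17×10^6 × 34.0 = 1.42×10^8 J/(m²·K).
τ = C / λ = 1.42×10^8 / 14.3 = 9.91×10^6 s.
Equilibrium anomaly ΔT_eq = F / λ = 116 / 14.3 = 8.11 K.
t = 35.1 weeks = 2.12×10^7 s, so t/τ = 2.14.
ΔT(t) = ΔT_eq (1 − e^(−t/τ)) = 8.11 × (1 − e^−2.14) = 7.16 K.

7.2 K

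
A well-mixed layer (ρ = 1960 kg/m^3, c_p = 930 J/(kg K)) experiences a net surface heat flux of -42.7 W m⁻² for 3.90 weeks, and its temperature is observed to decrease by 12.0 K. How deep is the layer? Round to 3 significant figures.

4.60 m

Heat input Q = F Δt = -42.7 × 2.36×10^6 s = -1.01×10^8 J/m².
Required areal heat capacity C = Q / ΔT = 8.39×10^6 J/(m²·K).
Depth D = C / (ρ c_p) = 8.39×10^6 / (1960 × 930) = 4.60 m.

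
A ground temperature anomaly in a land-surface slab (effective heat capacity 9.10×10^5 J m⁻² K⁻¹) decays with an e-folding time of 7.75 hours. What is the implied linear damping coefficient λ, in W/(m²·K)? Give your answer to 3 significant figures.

Areal heat capacity C = 9.10×10^5 J m⁻² K⁻¹ (given).
τ = 7.75 hours = 27900 s.
λ = C / τ = 9.10×10^5 / 27900 = 32.6 W/(m²·K).

32.6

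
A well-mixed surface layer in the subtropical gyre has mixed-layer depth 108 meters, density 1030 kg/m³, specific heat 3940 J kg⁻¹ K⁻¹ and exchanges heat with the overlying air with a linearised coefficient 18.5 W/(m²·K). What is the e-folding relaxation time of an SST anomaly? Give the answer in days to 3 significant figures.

274 days

Areal heat capacity C = ρ c_p D = 1030 × 3940 × 108 = 4.38×10^8 J m⁻² K⁻¹.
Relaxation time τ = C / λ = 4.38×10^8 / 18.5 = 2.37×10^7 s.
In days: 2.37×10^7 s / (86400 s/day) = 274 days.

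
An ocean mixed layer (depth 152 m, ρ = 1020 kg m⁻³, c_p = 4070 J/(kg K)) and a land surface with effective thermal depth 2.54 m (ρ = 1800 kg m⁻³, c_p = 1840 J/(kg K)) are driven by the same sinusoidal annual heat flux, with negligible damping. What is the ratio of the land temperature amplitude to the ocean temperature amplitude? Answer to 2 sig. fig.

75

C_ocean = 1020 × 4070 × 152 = 6.31×10^8 J/(m²·K).
C_land = 1800 × 1840 × 2.54 = 8.41×10^6 J/(m²·K).
Undamped amplitude ∝ 1/C, so A_land/A_ocean = C_ocean/C_land = 75.0.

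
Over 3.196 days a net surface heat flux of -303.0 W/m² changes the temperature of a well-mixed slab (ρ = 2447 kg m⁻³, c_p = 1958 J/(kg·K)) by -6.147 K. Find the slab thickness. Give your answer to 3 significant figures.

2.84 m

Heat input Q = F Δt = -303.0 × 2.76×10^5 s = -8.37×10^7 J/m².
Required areal heat capacity C = Q / ΔT = 1.36×10^7 J/(m²·K).
Depth D = C / (ρ c_p) = 1.36×10^7 / (2447 × 1958) = 2.84 m.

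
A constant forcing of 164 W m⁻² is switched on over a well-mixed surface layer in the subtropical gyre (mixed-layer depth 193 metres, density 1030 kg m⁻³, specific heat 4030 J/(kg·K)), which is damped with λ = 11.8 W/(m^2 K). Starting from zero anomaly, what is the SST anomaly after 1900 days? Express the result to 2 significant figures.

Areal heat capacity C = ρ c_p D = 1030 × 4030 × 193 = 8.01×10^8 J/(m^2 K).
τ = C / λ = 8.01×10^8 / 11.8 = 6.79×10^7 s.
Equilibrium anomaly ΔT_eq = F / λ = 164 / 11.8 = 13.9 K.
t = 1900 days = 1.64×10^8 s, so t/τ = 2.42.
ΔT(t) = ΔT_eq (1 − e^(−t/τ)) = 13.9 × (1 − e^−2.42) = 12.7 K.

13 K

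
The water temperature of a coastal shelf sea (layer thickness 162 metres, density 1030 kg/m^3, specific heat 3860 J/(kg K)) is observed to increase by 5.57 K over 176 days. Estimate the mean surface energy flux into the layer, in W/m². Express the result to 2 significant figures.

240

Areal heat capacity C = ρ c_p D = 1030 × 3860 × 162 = 6.44×10^8 J/(m^2 K).
Required heat per unit area: Q = C ΔT = 6.44×10^8 × 5.57 = 3.59×10^9 J/m².
Flux F = Q / Δt = 3.59×10^9 / 1.52×10^7 s = 236 W/m².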